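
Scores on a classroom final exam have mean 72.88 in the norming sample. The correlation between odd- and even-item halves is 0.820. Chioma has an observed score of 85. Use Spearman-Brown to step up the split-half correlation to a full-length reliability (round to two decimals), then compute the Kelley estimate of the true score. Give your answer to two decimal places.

Spearman-Brown: ρ = 2r/(1 + r) = 2(0.820)/(1 + 0.820) = 1.6400/1.820 = 0.9011 → 0.90
T̂ = ρX + (1 − ρ)μ
  = 0.90 × 85 + 0.10 × 72.88
  = 76.50 + 7.2880
  = 83.788
  ≈ 83.79

83.79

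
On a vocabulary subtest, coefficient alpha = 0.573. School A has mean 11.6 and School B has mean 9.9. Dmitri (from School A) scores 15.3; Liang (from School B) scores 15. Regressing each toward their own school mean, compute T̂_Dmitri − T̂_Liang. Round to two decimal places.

0.90

T̂_Dmitri = 0.573(15.3) + 0.427(11.6) = 13.7201
T̂_Liang = 0.573(15) + 0.427(9.9) = 12.8223
Difference = 13.7201 − 12.8223 = 0.8978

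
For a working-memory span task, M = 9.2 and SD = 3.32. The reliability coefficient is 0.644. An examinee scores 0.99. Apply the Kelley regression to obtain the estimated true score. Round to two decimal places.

3.91

T̂ = ρX + (1 − ρ)μ
  = 0.644 × 0.99 + 0.356 × 9.2
  = 0.63756 + 3.2752
  = 3.913
  ≈ 3.91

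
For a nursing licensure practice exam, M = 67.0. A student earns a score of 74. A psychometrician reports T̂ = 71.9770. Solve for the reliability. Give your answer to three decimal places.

T̂ = ρX + (1 − ρ)μ  ⇒  T̂ − μ = ρ(X − μ)
ρ = (T̂ − μ)/(X − μ) = (71.9770 − 67.0) / (74 − 67.0) = 4.9770 / 7.0 = 0.71100

0.711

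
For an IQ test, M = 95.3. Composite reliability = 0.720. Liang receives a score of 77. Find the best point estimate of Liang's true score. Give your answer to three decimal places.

T̂ = 0.720(77) + 0.280(95.3) = 55.440 + 26.6840 = 82.1240 → 82.124

82.124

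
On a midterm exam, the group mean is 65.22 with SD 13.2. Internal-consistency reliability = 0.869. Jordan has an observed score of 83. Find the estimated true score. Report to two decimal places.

T̂ = 0.869(83) + 0.131(65.22) = 72.127 + 8.54382 = 80.671 → 80.67

80.67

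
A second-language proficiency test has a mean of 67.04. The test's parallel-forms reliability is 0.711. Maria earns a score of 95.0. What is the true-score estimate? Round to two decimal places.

T̂ = 0.711(95.0) + 0.289(67.04) = 67.5450 + 19.37456 = 86.920 → 86.92

86.92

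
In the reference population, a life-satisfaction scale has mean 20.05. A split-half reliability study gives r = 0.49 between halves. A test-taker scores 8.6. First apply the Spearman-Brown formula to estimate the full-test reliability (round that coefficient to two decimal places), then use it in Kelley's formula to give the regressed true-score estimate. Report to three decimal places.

12.493

Spearman-Brown: ρ = 2r/(1 + r) = 2(0.49)/(1 + 0.49) = 0.980/1.49 = 0.6577 → 0.66
T̂ = ρX + (1 − ρ)μ
  = 0.66 × 8.6 + 0.34 × 20.05
  = 5.676 + 6.8170
  = 12.4930
  ≈ 12.493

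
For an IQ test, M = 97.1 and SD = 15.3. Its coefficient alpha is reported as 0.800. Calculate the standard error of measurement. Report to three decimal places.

SEM = SD · √(1 − ρ) = 15.3 × √0.200 = 15.3 × 0.4472 = 6.8424

6.842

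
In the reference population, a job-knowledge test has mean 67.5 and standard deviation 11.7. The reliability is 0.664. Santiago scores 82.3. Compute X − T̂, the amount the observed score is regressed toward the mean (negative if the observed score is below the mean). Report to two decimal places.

4.97

Kelley's formula gives T̂ = 0.664·82.3 + 0.336·67.5 = 54.6472 + 22.6800 = 77.3272.
X − T̂ = 82.3 − 77.327 = 4.973 → 4.97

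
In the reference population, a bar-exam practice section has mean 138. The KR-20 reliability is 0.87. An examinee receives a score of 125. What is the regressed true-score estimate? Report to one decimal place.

T̂ = ρX + (1 − ρ)μ
  = 0.87 × 125 + 0.13 × 138
  = 108.75 + 17.94
  = 126.69
  ≈ 126.7

126.7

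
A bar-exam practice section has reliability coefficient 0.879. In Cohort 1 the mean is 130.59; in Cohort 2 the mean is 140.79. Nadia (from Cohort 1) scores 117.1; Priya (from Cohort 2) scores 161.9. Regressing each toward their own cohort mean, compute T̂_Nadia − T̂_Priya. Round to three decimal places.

T̂_Nadia = 0.879(117.1) + 0.121(130.59) = 118.73229
T̂_Priya = 0.879(161.9) + 0.121(140.79) = 159.34569
Difference = 118.73229 − 159.34569 = -40.61340

-40.613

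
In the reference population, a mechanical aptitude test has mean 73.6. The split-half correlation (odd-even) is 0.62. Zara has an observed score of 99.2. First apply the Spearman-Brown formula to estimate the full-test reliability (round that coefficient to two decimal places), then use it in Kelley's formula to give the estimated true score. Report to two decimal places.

Spearman-Brown: ρ = 2r/(1 + r) = 2(0.62)/(1 + 0.62) = 1.240/1.62 = 0.7654 → 0.77
T̂ = 0.77(99.2) + 0.23(73.6) = 76.384 + 16.928 = 93.312 → 93.31

93.31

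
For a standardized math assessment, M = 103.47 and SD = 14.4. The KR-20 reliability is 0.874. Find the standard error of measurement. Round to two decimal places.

5.11

SEM = SD · √(1 − ρ) = 14.4 × √0.126 = 14.4 × 0.3550 = 5.111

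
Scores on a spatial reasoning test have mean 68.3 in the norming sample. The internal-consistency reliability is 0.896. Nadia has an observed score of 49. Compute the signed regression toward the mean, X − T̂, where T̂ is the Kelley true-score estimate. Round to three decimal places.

-2.007

Kelley's formula gives T̂ = 0.896·49 + 0.104·68.3 = 43.904 + 7.1032 = 51.00720.
X − T̂ = 49 − 51.0072 = -2.0072 → -2.007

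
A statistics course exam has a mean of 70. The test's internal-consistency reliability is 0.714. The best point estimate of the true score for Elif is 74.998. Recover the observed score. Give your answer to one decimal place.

T̂ = ρX + (1 − ρ)μ  ⇒  X = (T̂ − (1 − ρ)μ) / ρ
X = (74.998 − 0.286 × 70) / 0.714 = (74.998 − 20.020) / 0.714 = 54.978 / 0.714 = 77.000

77.0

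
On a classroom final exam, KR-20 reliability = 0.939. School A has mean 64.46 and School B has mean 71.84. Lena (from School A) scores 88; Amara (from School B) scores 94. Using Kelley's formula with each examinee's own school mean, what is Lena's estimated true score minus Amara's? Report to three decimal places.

T̂_Lena = 0.939(88) + 0.061(64.46) = 86.56406
T̂_Amara = 0.939(94) + 0.061(71.84) = 92.64824
Difference = 86.56406 − 92.64824 = -6.08418

-6.084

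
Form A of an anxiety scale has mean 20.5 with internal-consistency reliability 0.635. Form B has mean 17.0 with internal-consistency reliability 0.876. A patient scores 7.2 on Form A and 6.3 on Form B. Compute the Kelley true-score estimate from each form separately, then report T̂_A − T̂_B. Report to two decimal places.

T̂_A = 0.635(7.2) + 0.365(20.5) = 12.0545
T̂_B = 0.876(6.3) + 0.124(17.0) = 7.6268
T̂_A − T̂_B = 4.4277

4.43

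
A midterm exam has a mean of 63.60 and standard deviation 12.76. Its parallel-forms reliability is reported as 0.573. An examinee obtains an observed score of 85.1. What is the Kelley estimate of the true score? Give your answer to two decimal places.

T̂ = 0.573(85.1) + 0.427(63.60) = 48.7623 + 27.15720 = 75.919 → 75.92

75.92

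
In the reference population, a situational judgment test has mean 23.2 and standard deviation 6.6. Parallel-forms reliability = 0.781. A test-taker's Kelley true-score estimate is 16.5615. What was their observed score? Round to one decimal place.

14.7

T̂ = ρX + (1 − ρ)μ  ⇒  X = (T̂ − (1 − ρ)μ) / ρ
X = (16.5615 − 0.219 × 23.2) / 0.781 = (16.5615 − 5.0808) / 0.781 = 11.4807 / 0.781 = 14.700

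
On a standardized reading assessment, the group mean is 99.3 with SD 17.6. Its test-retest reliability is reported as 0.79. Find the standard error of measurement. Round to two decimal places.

8.07

SEM = SD · √(1 − ρ) = 17.6 × √0.21 = 17.6 × 0.4583 = 8.065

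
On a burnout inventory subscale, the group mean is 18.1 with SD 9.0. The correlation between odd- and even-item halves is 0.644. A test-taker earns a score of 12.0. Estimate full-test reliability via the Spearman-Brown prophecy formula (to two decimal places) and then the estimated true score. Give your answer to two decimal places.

Spearman-Brown: ρ = 2r/(1 + r) = 2(0.644)/(1 + 0.644) = 1.2880/1.644 = 0.7835 → 0.78
Kelley's formula gives T̂ = 0.78·12.0 + 0.22·18.1 = 9.360 + 3.982 = 13.342.

13.34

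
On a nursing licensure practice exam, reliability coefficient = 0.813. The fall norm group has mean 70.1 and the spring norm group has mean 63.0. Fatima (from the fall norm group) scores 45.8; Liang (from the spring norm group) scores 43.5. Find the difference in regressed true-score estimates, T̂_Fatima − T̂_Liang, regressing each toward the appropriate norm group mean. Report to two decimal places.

3.20

T̂_Fatima = 0.813(45.8) + 0.187(70.1) = 50.3441
T̂_Liang = 0.813(43.5) + 0.187(63.0) = 47.1465
Difference = 50.3441 − 47.1465 = 3.1976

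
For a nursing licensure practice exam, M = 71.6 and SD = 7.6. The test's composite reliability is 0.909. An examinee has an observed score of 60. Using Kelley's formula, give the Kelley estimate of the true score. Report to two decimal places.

T̂ = ρX + (1 − ρ)μ
  = 0.909 × 60 + 0.091 × 71.6
  = 54.540 + 6.5156
  = 61.056
  ≈ 61.06

61.06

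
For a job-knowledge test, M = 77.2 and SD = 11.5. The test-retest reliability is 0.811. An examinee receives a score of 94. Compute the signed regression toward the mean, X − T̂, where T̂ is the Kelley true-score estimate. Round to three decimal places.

T̂ = 0.811(94) + 0.189(77.2) = 76.234 + 14.5908 = 90.82480 → 90.8248
X − T̂ = 94 − 90.8248 = 3.1752 → 3.175

3.175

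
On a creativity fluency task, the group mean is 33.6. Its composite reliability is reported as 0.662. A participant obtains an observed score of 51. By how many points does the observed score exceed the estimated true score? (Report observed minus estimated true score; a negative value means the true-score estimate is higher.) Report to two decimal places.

Kelley's formula gives T̂ = 0.662·51 + 0.338·33.6 = 33.762 + 11.3568 = 45.1188.
X − T̂ = 51 − 45.119 = 5.881 → 5.88

5.88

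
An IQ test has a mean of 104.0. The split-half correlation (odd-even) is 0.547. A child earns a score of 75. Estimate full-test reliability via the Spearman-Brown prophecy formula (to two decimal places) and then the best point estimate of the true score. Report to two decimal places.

83.41

Spearman-Brown: ρ = 2r/(1 + r) = 2(0.547)/(1 + 0.547) = 1.0940/1.547 = 0.7072 → 0.71
Weight the observed score by reliability and the mean by (1 − reliability): T̂ = 0.71·75 + 0.29·104.0 = 53.25 + 30.160 = 83.410.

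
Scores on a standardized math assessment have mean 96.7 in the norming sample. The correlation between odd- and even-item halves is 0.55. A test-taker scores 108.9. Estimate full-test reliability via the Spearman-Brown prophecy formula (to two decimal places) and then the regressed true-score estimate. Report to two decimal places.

Spearman-Brown: ρ = 2r/(1 + r) = 2(0.55)/(1 + 0.55) = 1.100/1.55 = 0.7097 → 0.71
T̂ = ρX + (1 − ρ)μ
  = 0.71 × 108.9 + 0.29 × 96.7
  = 77.319 + 28.043
  = 105.362
  ≈ 105.36

105.36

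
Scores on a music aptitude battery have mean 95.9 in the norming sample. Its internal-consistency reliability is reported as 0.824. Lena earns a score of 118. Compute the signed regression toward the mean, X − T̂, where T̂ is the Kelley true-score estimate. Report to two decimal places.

T̂ = 0.824(118) + 0.176(95.9) = 97.232 + 16.8784 = 114.1104 → 114.110
X − T̂ = 118 − 114.110 = 3.890 → 3.89

3.89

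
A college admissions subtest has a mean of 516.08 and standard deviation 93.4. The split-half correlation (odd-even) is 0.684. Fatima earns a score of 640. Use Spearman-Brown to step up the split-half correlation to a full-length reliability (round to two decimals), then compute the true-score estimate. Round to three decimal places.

616.455

Spearman-Brown: ρ = 2r/(1 + r) = 2(0.684)/(1 + 0.684) = 1.3680/1.684 = 0.8124 → 0.81
Kelley's formula gives T̂ = 0.81·640 + 0.19·516.08 = 518.40 + 98.0552 = 616.4552.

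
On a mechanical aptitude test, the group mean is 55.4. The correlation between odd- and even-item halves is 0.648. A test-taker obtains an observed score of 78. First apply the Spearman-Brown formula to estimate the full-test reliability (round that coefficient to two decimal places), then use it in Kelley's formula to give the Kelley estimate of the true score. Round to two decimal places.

Spearman-Brown: ρ = 2r/(1 + r) = 2(0.648)/(1 + 0.648) = 1.2960/1.648 = 0.7864 → 0.79
T̂ = ρX + (1 − ρ)μ
  = 0.79 × 78 + 0.21 × 55.4
  = 61.62 + 11.634
  = 73.254
  ≈ 73.25

73.25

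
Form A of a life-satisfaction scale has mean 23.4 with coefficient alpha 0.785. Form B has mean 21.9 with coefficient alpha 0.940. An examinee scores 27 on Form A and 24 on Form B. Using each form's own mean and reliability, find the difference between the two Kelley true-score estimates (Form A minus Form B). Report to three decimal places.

T̂_A = 0.785(27) + 0.215(23.4) = 26.22600
T̂_B = 0.940(24) + 0.060(21.9) = 23.87400
T̂_A − T̂_B = 2.35200

2.352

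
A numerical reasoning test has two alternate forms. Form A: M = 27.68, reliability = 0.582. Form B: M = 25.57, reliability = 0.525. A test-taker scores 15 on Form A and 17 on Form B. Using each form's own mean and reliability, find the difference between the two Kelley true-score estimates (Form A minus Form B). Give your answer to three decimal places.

-0.771

T̂_A = 0.582(15) + 0.418(27.68) = 20.30024
T̂_B = 0.525(17) + 0.475(25.57) = 21.07075
T̂_A − T̂_B = -0.77051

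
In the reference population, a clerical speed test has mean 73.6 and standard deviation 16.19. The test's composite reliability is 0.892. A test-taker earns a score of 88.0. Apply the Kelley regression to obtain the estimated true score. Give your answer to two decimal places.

Regress the observed score toward the mean by the unreliability: T̂ = 0.892·88.0 + 0.108·73.6 = 78.4960 + 7.9488 = 86.445.

86.44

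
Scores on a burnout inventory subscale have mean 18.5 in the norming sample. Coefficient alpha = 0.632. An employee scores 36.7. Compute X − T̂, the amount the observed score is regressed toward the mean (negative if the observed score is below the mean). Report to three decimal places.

6.698

T̂ = 0.632(36.7) + 0.368(18.5) = 23.1944 + 6.8080 = 30.00240 → 30.0024
X − T̂ = 36.7 − 30.0024 = 6.6976 → 6.698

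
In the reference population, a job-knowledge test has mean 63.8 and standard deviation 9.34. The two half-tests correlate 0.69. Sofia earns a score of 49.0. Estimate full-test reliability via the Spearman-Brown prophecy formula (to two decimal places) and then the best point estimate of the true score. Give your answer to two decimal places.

Spearman-Brown: ρ = 2r/(1 + r) = 2(0.69)/(1 + 0.69) = 1.380/1.69 = 0.8166 → 0.82
T̂ = 0.82(49.0) + 0.18(63.8) = 40.180 + 11.484 = 51.664 → 51.66

51.66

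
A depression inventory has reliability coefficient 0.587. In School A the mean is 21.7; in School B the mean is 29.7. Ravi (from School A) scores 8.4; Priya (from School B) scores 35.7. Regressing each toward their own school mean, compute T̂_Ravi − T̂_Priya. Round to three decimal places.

T̂_Ravi = 0.587(8.4) + 0.413(21.7) = 13.89290
T̂_Priya = 0.587(35.7) + 0.413(29.7) = 33.22200
Difference = 13.89290 − 33.22200 = -19.32910

-19.329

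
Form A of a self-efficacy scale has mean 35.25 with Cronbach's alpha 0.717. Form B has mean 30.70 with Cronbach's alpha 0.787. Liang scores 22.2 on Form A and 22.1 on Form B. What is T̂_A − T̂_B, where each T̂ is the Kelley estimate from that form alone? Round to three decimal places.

T̂_A = 0.717(22.2) + 0.283(35.25) = 25.89315
T̂_B = 0.787(22.1) + 0.213(30.70) = 23.93180
T̂_A − T̂_B = 1.96135

1.961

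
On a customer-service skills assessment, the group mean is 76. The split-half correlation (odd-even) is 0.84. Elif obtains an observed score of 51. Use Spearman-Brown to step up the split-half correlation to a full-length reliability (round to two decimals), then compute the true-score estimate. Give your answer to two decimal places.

Spearman-Brown: ρ = 2r/(1 + r) = 2(0.84)/(1 + 0.84) = 1.680/1.84 = 0.9130 → 0.91
Kelley's formula gives T̂ = 0.91·51 + 0.09·76 = 46.41 + 6.84 = 53.250.

53.25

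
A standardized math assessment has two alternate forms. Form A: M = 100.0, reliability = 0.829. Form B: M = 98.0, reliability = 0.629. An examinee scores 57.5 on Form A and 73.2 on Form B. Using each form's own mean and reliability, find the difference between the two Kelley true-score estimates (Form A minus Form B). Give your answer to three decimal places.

-17.633

T̂_A = 0.829(57.5) + 0.171(100.0) = 64.76750
T̂_B = 0.629(73.2) + 0.371(98.0) = 82.40080
T̂_A − T̂_B = -17.63330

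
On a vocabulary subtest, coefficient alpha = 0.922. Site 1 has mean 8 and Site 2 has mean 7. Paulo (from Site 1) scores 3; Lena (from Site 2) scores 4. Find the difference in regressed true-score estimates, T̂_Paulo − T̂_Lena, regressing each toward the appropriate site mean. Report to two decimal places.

-0.84

T̂_Paulo = 0.922(3) + 0.078(8) = 3.3900
T̂_Lena = 0.922(4) + 0.078(7) = 4.2340
Difference = 3.3900 − 4.2340 = -0.8440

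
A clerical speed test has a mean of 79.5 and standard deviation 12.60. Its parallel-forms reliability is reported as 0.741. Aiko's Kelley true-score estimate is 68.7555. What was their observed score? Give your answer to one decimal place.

65.0

T̂ = ρX + (1 − ρ)μ  ⇒  X = (T̂ − (1 − ρ)μ) / ρ
X = (68.7555 − 0.259 × 79.5) / 0.741 = (68.7555 − 20.5905) / 0.741 = 48.1650 / 0.741 = 65.000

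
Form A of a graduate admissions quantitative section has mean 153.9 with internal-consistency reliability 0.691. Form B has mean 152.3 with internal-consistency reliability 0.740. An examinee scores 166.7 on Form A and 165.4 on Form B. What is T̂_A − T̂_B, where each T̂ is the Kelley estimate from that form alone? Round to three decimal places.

T̂_A = 0.691(166.7) + 0.309(153.9) = 162.74480
T̂_B = 0.740(165.4) + 0.260(152.3) = 161.99400
T̂_A − T̂_B = 0.75080

0.751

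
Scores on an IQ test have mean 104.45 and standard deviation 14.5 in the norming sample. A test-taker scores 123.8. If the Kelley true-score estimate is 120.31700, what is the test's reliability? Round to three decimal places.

0.820

T̂ = ρX + (1 − ρ)μ  ⇒  T̂ − μ = ρ(X − μ)
ρ = (T̂ − μ)/(X − μ) = (120.31700 − 104.45) / (123.8 − 104.45) = 15.86700 / 19.35 = 0.82000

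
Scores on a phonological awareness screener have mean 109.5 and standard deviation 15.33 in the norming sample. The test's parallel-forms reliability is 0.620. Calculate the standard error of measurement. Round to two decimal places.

9.45

SEM = SD · √(1 − ρ) = 15.33 × √0.380 = 15.33 × 0.6164 = 9.450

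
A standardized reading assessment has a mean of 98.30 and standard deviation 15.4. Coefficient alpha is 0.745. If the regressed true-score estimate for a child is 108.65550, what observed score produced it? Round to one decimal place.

112.2

T̂ = ρX + (1 − ρ)μ  ⇒  X = (T̂ − (1 − ρ)μ) / ρ
X = (108.65550 − 0.255 × 98.30) / 0.745 = (108.65550 − 25.06650) / 0.745 = 83.58900 / 0.745 = 112.200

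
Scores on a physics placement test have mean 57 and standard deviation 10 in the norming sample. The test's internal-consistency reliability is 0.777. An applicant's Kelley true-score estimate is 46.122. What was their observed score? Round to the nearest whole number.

T̂ = ρX + (1 − ρ)μ  ⇒  X = (T̂ − (1 − ρ)μ) / ρ
X = (46.122 − 0.223 × 57) / 0.777 = (46.122 − 12.711) / 0.777 = 33.411 / 0.777 = 43.00

43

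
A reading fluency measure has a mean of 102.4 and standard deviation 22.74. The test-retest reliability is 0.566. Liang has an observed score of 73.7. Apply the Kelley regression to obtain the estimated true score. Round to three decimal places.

Weight the observed score by reliability and the mean by (1 − reliability): T̂ = 0.566·73.7 + 0.434·102.4 = 41.7142 + 44.4416 = 86.1558.

86.156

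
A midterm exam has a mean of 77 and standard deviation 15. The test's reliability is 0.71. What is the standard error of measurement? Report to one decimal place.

SEM = SD · √(1 − ρ) = 15 × √0.29 = 15 × 0.5385 = 8.078

8.1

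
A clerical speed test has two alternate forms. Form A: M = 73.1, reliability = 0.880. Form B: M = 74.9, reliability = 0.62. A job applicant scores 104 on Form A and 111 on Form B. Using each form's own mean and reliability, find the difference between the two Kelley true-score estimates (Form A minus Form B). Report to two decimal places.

T̂_A = 0.880(104) + 0.120(73.1) = 100.2920
T̂_B = 0.62(111) + 0.38(74.9) = 97.2820
T̂_A − T̂_B = 3.0100

3.01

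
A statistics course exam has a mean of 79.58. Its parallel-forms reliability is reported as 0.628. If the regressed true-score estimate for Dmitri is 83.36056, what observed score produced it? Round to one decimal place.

85.6

T̂ = ρX + (1 − ρ)μ  ⇒  X = (T̂ − (1 − ρ)μ) / ρ
X = (83.36056 − 0.372 × 79.58) / 0.628 = (83.36056 − 29.60376) / 0.628 = 53.75680 / 0.628 = 85.600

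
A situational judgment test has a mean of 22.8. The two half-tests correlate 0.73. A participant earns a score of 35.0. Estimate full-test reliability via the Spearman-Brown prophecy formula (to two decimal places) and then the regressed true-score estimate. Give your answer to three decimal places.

Spearman-Brown: ρ = 2r/(1 + r) = 2(0.73)/(1 + 0.73) = 1.460/1.73 = 0.8439 → 0.84
T̂ = ρX + (1 − ρ)μ
  = 0.84 × 35.0 + 0.16 × 22.8
  = 29.400 + 3.648
  = 33.0480
  ≈ 33.048

33.048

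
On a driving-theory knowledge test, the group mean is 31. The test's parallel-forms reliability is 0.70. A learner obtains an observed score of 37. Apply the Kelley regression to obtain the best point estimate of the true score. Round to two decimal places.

Weight the observed score by reliability and the mean by (1 − reliability): T̂ = 0.70·37 + 0.30·31 = 25.90 + 9.30 = 35.200.

35.20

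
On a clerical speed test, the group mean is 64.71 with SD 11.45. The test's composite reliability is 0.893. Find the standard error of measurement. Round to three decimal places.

3.745

SEM = SD · √(1 − ρ) = 11.45 × √0.107 = 11.45 × 0.3271 = 3.7454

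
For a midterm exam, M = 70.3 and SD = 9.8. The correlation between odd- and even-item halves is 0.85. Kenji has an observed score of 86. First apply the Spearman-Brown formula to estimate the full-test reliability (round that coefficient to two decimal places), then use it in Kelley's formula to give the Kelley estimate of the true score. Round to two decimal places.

Spearman-Brown: ρ = 2r/(1 + r) = 2(0.85)/(1 + 0.85) = 1.700/1.85 = 0.9189 → 0.92
T̂ = 0.92(86) + 0.08(70.3) = 79.12 + 5.624 = 84.744 → 84.74

84.74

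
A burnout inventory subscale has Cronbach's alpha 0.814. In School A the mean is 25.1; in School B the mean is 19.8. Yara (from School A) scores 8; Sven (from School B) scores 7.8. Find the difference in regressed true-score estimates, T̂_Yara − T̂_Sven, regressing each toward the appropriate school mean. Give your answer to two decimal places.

T̂_Yara = 0.814(8) + 0.186(25.1) = 11.1806
T̂_Sven = 0.814(7.8) + 0.186(19.8) = 10.0320
Difference = 11.1806 − 10.0320 = 1.1486

1.15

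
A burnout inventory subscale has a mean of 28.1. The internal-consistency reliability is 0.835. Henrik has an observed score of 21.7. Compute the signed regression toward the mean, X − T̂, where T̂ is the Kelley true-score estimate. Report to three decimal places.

T̂ = ρX + (1 − ρ)μ
  = 0.835 × 21.7 + 0.165 × 28.1
  = 18.1195 + 4.6365
  = 22.75600
  ≈ 22.7560
X − T̂ = 21.7 − 22.7560 = -1.0560 → -1.056

-1.056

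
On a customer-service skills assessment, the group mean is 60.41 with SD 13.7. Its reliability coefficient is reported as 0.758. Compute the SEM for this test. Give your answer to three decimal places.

6.740

SEM = SD · √(1 − ρ) = 13.7 × √0.242 = 13.7 × 0.4919 = 6.7395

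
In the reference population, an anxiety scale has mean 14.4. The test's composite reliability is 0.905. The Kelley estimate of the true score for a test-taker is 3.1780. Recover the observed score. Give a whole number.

2

T̂ = ρX + (1 − ρ)μ  ⇒  X = (T̂ − (1 − ρ)μ) / ρ
X = (3.1780 − 0.095 × 14.4) / 0.905 = (3.1780 − 1.3680) / 0.905 = 1.8100 / 0.905 = 2.00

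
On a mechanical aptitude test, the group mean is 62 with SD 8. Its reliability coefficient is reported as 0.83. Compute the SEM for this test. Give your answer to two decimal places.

SEM = SD · √(1 − ρ) = 8 × √0.17 = 8 × 0.4123 = 3.298

3.30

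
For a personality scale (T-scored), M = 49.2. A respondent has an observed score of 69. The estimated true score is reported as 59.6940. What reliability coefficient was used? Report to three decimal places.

T̂ = ρX + (1 − ρ)μ  ⇒  T̂ − μ = ρ(X − μ)
ρ = (T̂ − μ)/(X − μ) = (59.6940 − 49.2) / (69 − 49.2) = 10.4940 / 19.8 = 0.53000

0.530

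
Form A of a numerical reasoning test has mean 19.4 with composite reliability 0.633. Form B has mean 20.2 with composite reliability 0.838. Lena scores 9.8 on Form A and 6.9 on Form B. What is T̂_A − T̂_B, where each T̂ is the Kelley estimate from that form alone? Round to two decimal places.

T̂_A = 0.633(9.8) + 0.367(19.4) = 13.3232
T̂_B = 0.838(6.9) + 0.162(20.2) = 9.0546
T̂_A − T̂_B = 4.2686

4.27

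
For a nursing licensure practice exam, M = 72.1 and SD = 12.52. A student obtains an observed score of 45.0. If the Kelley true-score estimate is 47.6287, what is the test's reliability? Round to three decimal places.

0.903

T̂ = ρX + (1 − ρ)μ  ⇒  T̂ − μ = ρ(X − μ)
ρ = (T̂ − μ)/(X − μ) = (47.6287 − 72.1) / (45.0 − 72.1) = -24.4713 / -27.1 = 0.90300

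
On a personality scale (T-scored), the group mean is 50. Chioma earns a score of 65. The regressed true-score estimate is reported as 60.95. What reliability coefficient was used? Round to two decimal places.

T̂ = ρX + (1 − ρ)μ  ⇒  T̂ − μ = ρ(X − μ)
ρ = (T̂ − μ)/(X − μ) = (60.95 − 50) / (65 − 50) = 10.95 / 15.0 = 0.7300

0.73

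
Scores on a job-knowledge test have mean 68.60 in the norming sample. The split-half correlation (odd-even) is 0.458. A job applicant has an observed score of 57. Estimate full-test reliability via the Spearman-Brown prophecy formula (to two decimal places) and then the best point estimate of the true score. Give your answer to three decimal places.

61.292

Spearman-Brown: ρ = 2r/(1 + r) = 2(0.458)/(1 + 0.458) = 0.9160/1.458 = 0.6283 → 0.63
T̂ = ρX + (1 − ρ)μ
  = 0.63 × 57 + 0.37 × 68.60
  = 35.91 + 25.3820
  = 61.2920
  ≈ 61.292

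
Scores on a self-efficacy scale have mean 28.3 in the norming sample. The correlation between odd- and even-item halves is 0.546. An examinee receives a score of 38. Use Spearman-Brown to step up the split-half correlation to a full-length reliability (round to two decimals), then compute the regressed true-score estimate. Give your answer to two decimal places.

Spearman-Brown: ρ = 2r/(1 + r) = 2(0.546)/(1 + 0.546) = 1.0920/1.546 = 0.7063 → 0.71
T̂ = ρX + (1 − ρ)μ
  = 0.71 × 38 + 0.29 × 28.3
  = 26.98 + 8.207
  = 35.187
  ≈ 35.19

35.19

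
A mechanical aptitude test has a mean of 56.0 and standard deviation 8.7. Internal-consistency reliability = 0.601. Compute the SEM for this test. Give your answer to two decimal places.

SEM = SD · √(1 − ρ) = 8.7 × √0.399 = 8.7 × 0.6317 = 5.495

5.50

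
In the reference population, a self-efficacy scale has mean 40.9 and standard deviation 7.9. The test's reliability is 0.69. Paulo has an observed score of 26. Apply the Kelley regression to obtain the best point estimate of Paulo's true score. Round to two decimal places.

30.62

T̂ = ρX + (1 − ρ)μ
  = 0.69 × 26 + 0.31 × 40.9
  = 17.94 + 12.679
  = 30.619
  ≈ 30.62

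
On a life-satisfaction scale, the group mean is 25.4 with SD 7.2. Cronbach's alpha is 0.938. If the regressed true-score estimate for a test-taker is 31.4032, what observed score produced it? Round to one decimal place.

31.8

T̂ = ρX + (1 − ρ)μ  ⇒  X = (T̂ − (1 − ρ)μ) / ρ
X = (31.4032 − 0.062 × 25.4) / 0.938 = (31.4032 − 1.5748) / 0.938 = 29.8284 / 0.938 = 31.800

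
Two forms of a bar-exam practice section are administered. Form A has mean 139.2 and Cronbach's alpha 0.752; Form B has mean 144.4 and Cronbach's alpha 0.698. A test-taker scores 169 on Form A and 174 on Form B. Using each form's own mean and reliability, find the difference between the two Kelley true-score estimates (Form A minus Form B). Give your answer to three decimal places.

T̂_A = 0.752(169) + 0.248(139.2) = 161.60960
T̂_B = 0.698(174) + 0.302(144.4) = 165.06080
T̂_A − T̂_B = -3.45120

-3.451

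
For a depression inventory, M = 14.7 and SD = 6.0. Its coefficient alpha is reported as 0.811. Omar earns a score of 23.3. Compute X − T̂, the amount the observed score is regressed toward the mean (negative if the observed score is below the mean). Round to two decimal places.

T̂ = 0.811(23.3) + 0.189(14.7) = 18.8963 + 2.7783 = 21.6746 → 21.675
X − T̂ = 23.3 − 21.675 = 1.625 → 1.63

1.63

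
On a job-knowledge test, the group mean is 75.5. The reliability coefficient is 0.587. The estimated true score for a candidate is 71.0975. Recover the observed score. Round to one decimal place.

68.0

T̂ = ρX + (1 − ρ)μ  ⇒  X = (T̂ − (1 − ρ)μ) / ρ
X = (71.0975 − 0.413 × 75.5) / 0.587 = (71.0975 − 31.1815) / 0.587 = 39.9160 / 0.587 = 68.000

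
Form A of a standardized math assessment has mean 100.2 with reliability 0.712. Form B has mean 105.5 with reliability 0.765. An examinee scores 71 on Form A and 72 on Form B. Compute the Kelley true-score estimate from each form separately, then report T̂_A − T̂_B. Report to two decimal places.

-0.46

T̂_A = 0.712(71) + 0.288(100.2) = 79.4096
T̂_B = 0.765(72) + 0.235(105.5) = 79.8725
T̂_A − T̂_B = -0.4629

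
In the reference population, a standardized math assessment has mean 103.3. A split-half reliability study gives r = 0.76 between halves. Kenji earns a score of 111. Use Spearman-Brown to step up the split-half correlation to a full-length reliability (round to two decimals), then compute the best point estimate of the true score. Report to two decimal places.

Spearman-Brown: ρ = 2r/(1 + r) = 2(0.76)/(1 + 0.76) = 1.520/1.76 = 0.8636 → 0.86
T̂ = ρX + (1 − ρ)μ
  = 0.86 × 111 + 0.14 × 103.3
  = 95.46 + 14.462
  = 109.922
  ≈ 109.92

109.92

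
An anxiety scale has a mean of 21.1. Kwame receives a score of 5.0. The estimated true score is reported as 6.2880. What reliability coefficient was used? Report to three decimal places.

0.920

T̂ = ρX + (1 − ρ)μ  ⇒  T̂ − μ = ρ(X − μ)
ρ = (T̂ − μ)/(X − μ) = (6.2880 − 21.1) / (5.0 − 21.1) = -14.8120 / -16.1 = 0.92000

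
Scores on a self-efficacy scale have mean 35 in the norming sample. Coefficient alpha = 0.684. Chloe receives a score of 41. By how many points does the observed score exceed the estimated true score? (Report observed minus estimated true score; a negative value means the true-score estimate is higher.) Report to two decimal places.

T̂ = 0.684(41) + 0.316(35) = 28.044 + 11.060 = 39.1040 → 39.104
X − T̂ = 41 − 39.104 = 1.896 → 1.90

1.90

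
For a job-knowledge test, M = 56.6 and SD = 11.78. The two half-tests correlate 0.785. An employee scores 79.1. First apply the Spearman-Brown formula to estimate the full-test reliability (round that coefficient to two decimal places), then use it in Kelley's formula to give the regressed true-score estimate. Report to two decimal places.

Spearman-Brown: ρ = 2r/(1 + r) = 2(0.785)/(1 + 0.785) = 1.5700/1.785 = 0.8796 → 0.88
Weight the observed score by reliability and the mean by (1 − reliability): T̂ = 0.88·79.1 + 0.12·56.6 = 69.608 + 6.792 = 76.400.

76.40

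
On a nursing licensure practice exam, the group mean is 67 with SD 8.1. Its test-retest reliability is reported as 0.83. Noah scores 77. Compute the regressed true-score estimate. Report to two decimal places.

T̂ = ρX + (1 − ρ)μ
  = 0.83 × 77 + 0.17 × 67
  = 63.91 + 11.39
  = 75.300
  ≈ 75.30

75.30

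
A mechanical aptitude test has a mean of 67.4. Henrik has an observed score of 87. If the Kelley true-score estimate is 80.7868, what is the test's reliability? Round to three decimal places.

0.683

T̂ = ρX + (1 − ρ)μ  ⇒  T̂ − μ = ρ(X − μ)
ρ = (T̂ − μ)/(X − μ) = (80.7868 − 67.4) / (87 − 67.4) = 13.3868 / 19.6 = 0.68300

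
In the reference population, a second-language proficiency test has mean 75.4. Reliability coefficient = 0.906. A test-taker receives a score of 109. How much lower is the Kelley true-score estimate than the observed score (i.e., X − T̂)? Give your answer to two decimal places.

T̂ = ρX + (1 − ρ)μ
  = 0.906 × 109 + 0.094 × 75.4
  = 98.754 + 7.0876
  = 105.8416
  ≈ 105.842
X − T̂ = 109 − 105.842 = 3.158 → 3.16

3.16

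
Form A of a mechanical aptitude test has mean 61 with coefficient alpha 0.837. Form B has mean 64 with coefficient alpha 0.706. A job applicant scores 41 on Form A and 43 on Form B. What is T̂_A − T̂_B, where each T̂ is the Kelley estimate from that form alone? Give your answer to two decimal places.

-4.91

T̂_A = 0.837(41) + 0.163(61) = 44.2600
T̂_B = 0.706(43) + 0.294(64) = 49.1740
T̂_A − T̂_B = -4.9140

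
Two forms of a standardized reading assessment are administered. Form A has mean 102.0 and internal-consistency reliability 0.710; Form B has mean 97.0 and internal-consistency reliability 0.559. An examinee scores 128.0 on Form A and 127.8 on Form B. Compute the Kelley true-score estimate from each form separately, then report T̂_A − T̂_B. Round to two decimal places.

6.24

T̂_A = 0.710(128.0) + 0.290(102.0) = 120.4600
T̂_B = 0.559(127.8) + 0.441(97.0) = 114.2172
T̂_A − T̂_B = 6.2428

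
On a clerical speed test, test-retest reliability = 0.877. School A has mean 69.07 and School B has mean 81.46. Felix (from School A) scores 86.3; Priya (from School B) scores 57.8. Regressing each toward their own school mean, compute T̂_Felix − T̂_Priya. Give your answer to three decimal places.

23.471

T̂_Felix = 0.877(86.3) + 0.123(69.07) = 84.18071
T̂_Priya = 0.877(57.8) + 0.123(81.46) = 60.71018
Difference = 84.18071 − 60.71018 = 23.47053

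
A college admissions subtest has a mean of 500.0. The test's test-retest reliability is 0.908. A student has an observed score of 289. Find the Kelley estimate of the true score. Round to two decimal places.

308.41

T̂ = 0.908(289) + 0.092(500.0) = 262.412 + 46.0000 = 308.412 → 308.41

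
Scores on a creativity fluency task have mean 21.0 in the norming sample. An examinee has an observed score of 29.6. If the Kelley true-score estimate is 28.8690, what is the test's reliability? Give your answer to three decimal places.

T̂ = ρX + (1 − ρ)μ  ⇒  T̂ − μ = ρ(X − μ)
ρ = (T̂ − μ)/(X − μ) = (28.8690 − 21.0) / (29.6 − 21.0) = 7.8690 / 8.6 = 0.91500

0.915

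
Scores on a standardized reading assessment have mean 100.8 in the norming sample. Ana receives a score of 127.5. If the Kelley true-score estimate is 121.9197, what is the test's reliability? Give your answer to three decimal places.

T̂ = ρX + (1 − ρ)μ  ⇒  T̂ − μ = ρ(X − μ)
ρ = (T̂ − μ)/(X − μ) = (121.9197 − 100.8) / (127.5 − 100.8) = 21.1197 / 26.7 = 0.79100

0.791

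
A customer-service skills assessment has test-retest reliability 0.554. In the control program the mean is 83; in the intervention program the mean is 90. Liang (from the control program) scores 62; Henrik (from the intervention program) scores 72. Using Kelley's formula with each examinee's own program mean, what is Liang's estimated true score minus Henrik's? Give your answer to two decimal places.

T̂_Liang = 0.554(62) + 0.446(83) = 71.3660
T̂_Henrik = 0.554(72) + 0.446(90) = 80.0280
Difference = 71.3660 − 80.0280 = -8.6620

-8.66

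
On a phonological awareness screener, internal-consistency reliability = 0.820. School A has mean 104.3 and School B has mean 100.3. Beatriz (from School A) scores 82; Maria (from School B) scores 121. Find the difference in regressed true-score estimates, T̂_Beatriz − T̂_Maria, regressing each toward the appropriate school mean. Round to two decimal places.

-31.26

T̂_Beatriz = 0.820(82) + 0.180(104.3) = 86.0140
T̂_Maria = 0.820(121) + 0.180(100.3) = 117.2740
Difference = 86.0140 − 117.2740 = -31.2600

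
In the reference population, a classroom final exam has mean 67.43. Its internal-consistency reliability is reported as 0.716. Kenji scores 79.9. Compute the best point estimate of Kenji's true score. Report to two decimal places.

76.36

Regress the observed score toward the mean by the unreliability: T̂ = 0.716·79.9 + 0.284·67.43 = 57.2084 + 19.15012 = 76.359.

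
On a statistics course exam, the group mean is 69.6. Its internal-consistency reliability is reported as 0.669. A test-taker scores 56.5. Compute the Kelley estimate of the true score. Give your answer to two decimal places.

60.84

T̂ = ρX + (1 − ρ)μ
  = 0.669 × 56.5 + 0.331 × 69.6
  = 37.7985 + 23.0376
  = 60.836
  ≈ 60.84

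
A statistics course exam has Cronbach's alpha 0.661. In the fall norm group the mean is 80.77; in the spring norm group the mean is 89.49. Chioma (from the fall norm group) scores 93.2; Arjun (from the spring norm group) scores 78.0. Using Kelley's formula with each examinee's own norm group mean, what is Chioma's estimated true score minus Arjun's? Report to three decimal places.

T̂_Chioma = 0.661(93.2) + 0.339(80.77) = 88.98623
T̂_Arjun = 0.661(78.0) + 0.339(89.49) = 81.89511
Difference = 88.98623 − 81.89511 = 7.09112

7.091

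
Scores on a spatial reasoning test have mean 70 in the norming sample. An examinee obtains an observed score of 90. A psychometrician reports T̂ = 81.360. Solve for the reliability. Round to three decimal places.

T̂ = ρX + (1 − ρ)μ  ⇒  T̂ − μ = ρ(X − μ)
ρ = (T̂ − μ)/(X − μ) = (81.360 − 70) / (90 − 70) = 11.360 / 20.0 = 0.56800

0.568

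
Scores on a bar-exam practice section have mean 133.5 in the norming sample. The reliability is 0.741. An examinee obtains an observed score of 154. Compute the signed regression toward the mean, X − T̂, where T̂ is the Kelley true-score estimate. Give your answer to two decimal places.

5.31

Regress the observed score toward the mean by the unreliability: T̂ = 0.741·154 + 0.259·133.5 = 114.114 + 34.5765 = 148.6905.
X − T̂ = 154 − 148.691 = 5.309 → 5.31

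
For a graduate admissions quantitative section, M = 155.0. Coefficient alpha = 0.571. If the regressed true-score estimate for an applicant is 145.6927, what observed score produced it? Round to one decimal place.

T̂ = ρX + (1 − ρ)μ  ⇒  X = (T̂ − (1 − ρ)μ) / ρ
X = (145.6927 − 0.429 × 155.0) / 0.571 = (145.6927 − 66.4950) / 0.571 = 79.1977 / 0.571 = 138.700

138.7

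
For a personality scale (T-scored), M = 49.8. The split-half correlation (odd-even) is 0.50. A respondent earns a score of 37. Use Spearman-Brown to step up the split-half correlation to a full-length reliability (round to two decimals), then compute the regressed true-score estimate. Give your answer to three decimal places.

41.224

Spearman-Brown: ρ = 2r/(1 + r) = 2(0.50)/(1 + 0.50) = 1.000/1.50 = 0.6667 → 0.67
T̂ = 0.67(37) + 0.33(49.8) = 24.79 + 16.434 = 41.2240 → 41.224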